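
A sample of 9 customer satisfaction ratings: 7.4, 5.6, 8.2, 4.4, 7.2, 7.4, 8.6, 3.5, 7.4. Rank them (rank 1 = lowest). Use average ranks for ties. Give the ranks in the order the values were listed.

Sorted (ascending): 3.5, 4.4, 5.6, 7.2, 7.4, 7.4, 7.4, 8.2, 8.6
The 3 values of 7.4 occupy positions 5–7 → average rank 6.

6, 3, 8, 2, 4, 6, 9, 1, 6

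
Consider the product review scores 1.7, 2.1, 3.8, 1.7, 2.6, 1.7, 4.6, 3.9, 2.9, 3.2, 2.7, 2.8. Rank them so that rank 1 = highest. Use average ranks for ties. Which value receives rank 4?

3.2

Sorted (descending): 4.6, 3.9, 3.8, 3.2, 2.9, 2.8, 2.7, 2.6, 2.1, 1.7, 1.7, 1.7
The 3 values of 1.7 occupy positions 10–12 → average rank 11.
Rank 4 → value 3.2.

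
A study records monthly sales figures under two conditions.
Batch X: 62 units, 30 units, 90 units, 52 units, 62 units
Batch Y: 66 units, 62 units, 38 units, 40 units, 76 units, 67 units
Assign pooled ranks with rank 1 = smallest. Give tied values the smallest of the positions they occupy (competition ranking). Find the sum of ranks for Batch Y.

Sorted (ascending): 30, 38, 40, 52, 62, 62, 62, 66, 67, 76, 90
The 3 values of 62 occupy positions 5–7 → each gets rank 5.
Batch Y values → pooled ranks: 66→8, 62→5, 38→2, 40→3, 76→10, 67→9
Rank sum = 8 + 5 + 2 + 3 + 10 + 9 = 37

37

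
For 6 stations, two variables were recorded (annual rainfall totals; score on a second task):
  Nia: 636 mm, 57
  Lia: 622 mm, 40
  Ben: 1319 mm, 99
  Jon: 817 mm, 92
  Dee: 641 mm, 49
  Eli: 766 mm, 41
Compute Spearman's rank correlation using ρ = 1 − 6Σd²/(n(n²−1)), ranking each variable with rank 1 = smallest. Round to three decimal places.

Ranks of variable 1: 2, 1, 6, 5, 3, 4
Ranks of variable 2: 4, 1, 6, 5, 3, 2
d = r₁ − r₂: -2, 0, 0, 0, 0, 2
d²: 4, 0, 0, 0, 0, 4; Σd² = 8
ρ = 1 − 6·8/(6·35) = 1 − 48/210 = 0.771

0.771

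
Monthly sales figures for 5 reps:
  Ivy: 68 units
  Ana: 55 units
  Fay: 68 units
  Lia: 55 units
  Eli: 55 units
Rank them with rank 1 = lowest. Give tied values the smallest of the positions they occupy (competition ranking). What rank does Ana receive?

Sorted (ascending): 55, 55, 55, 68, 68
The 3 values of 55 occupy positions 1–3 → each gets rank 1.
The 2 values of 68 occupy positions 4–5 → each gets rank 4.
Ana has value 55 units → rank 1.

1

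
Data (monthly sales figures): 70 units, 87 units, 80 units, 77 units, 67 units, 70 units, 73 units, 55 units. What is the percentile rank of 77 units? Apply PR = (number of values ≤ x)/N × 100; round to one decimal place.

75.0

N = 8.
Strictly below 77: 5. Equal to 77: 1.
PR = 6/8 × 100 = 75.0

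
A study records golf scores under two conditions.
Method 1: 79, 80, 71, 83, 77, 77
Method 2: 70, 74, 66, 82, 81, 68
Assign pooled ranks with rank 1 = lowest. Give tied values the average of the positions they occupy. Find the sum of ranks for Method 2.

32

Sorted (ascending): 66, 68, 70, 71, 74, 77, 77, 79, 80, 81, 82, 83
The 2 values of 77 occupy positions 6–7 → average rank (6+7)/2 = 6.5.
Method 2 values → pooled ranks: 70→3, 74→5, 66→1, 82→11, 81→10, 68→2
Rank sum = 3 + 5 + 1 + 11 + 10 + 2 = 32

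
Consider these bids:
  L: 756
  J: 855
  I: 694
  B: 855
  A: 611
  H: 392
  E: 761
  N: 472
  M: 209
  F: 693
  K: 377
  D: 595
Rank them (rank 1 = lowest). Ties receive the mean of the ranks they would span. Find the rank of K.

Sorted (ascending): 209, 377, 392, 472, 595, 611, 693, 694, 756, 761, 855, 855
The 2 values of 855 occupy positions 11–12 → average rank (11+12)/2 = 11.5.
K has value 377 → rank 2.

2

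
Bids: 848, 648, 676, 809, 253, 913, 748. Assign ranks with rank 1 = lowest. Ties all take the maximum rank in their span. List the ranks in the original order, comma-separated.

6, 2, 3, 5, 1, 7, 4

Sorted (ascending): 253, 648, 676, 748, 809, 848, 913
No ties — each value takes its position as its rank.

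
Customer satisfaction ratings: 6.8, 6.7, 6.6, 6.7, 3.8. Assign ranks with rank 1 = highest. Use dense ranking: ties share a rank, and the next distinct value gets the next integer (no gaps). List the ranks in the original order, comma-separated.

Sorted (descending): 6.8, 6.7, 6.7, 6.6, 3.8
The 2 values of 6.7 share dense rank 2.
Remaining distinct values take the next consecutive integers.

1, 2, 3, 2, 4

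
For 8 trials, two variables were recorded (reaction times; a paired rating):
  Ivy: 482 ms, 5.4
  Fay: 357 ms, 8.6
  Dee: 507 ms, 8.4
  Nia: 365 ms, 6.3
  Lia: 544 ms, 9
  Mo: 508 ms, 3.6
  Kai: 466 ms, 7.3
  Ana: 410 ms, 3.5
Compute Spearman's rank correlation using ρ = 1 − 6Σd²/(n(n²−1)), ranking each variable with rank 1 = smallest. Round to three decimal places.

Ranks of variable 1: 5, 1, 6, 2, 8, 7, 4, 3
Ranks of variable 2: 3, 7, 6, 4, 8, 2, 5, 1
d = r₁ − r₂: 2, -6, 0, -2, 0, 5, -1, 2
d²: 4, 36, 0, 4, 0, 25, 1, 4; Σd² = 74
ρ = 1 − 6·74/(8·63) = 1 − 444/504 = 0.119

0.119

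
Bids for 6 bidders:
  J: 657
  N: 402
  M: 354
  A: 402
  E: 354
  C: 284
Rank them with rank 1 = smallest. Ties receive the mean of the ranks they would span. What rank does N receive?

Sorted (ascending): 284, 354, 354, 402, 402, 657
The 2 values of 354 occupy positions 2–3 → average rank (2+3)/2 = 2.5.
The 2 values of 402 occupy positions 4–5 → average rank (4+5)/2 = 4.5.
N has value 402 → rank 4.5.

4.5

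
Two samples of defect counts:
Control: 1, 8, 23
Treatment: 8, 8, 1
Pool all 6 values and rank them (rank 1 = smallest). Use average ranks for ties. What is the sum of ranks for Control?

11.5

Sorted (ascending): 1, 1, 8, 8, 8, 23
The 2 values of 1 occupy positions 1–2 → average rank (1+2)/2 = 1.5.
The 3 values of 8 occupy positions 3–5 → average rank 4.
Control values → pooled ranks: 1→1.5, 8→4, 23→6
Rank sum = 1.5 + 4 + 6 = 11.5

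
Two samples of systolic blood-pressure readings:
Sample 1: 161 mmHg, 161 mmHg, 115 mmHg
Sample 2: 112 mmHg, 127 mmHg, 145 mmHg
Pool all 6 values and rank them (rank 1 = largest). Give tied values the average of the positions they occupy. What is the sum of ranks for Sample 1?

Sorted (descending): 161, 161, 145, 127, 115, 112
The 2 values of 161 occupy positions 1–2 → average rank (1+2)/2 = 1.5.
Sample 1 values → pooled ranks: 161→1.5, 161→1.5, 115→5
Rank sum = 1.5 + 1.5 + 5 = 8

8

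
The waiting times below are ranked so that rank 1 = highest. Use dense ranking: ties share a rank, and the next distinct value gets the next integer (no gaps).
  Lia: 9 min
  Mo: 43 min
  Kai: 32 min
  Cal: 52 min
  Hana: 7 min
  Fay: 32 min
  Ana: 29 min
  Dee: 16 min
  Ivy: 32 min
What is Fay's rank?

Sorted (descending): 52, 43, 32, 32, 32, 29, 16, 9, 7
The 3 values of 32 share dense rank 3.
Remaining distinct values take the next consecutive integers.
Fay has value 32 min → rank 3.

3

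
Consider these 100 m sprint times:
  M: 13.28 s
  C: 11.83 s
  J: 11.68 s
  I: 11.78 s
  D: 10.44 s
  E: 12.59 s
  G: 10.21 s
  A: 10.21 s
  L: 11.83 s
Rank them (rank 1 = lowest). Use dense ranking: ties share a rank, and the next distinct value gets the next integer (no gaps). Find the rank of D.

Sorted (ascending): 10.21, 10.21, 10.44, 11.68, 11.78, 11.83, 11.83, 12.59, 13.28
The 2 values of 10.21 share dense rank 1.
The 2 values of 11.83 share dense rank 5.
Remaining distinct values take the next consecutive integers.
D has value 10.44 s → rank 2.

2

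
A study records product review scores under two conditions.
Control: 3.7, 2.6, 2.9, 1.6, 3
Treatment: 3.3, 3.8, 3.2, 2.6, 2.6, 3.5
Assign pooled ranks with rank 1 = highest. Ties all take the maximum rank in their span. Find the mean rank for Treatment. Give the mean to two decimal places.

Sorted (descending): 3.8, 3.7, 3.5, 3.3, 3.2, 3, 2.9, 2.6, 2.6, 2.6, 1.6
The 3 values of 2.6 occupy positions 8–10 → each gets rank 10.
Treatment values → pooled ranks: 3.3→4, 3.8→1, 3.2→5, 2.6→10, 2.6→10, 3.5→3
Mean rank = (4 + 1 + 5 + 10 + 10 + 3) / 6 = 5.50

5.50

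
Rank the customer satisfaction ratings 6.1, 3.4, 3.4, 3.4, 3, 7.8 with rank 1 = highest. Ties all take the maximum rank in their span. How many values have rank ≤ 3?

Sorted (descending): 7.8, 6.1, 3.4, 3.4, 3.4, 3
The 3 values of 3.4 occupy positions 3–5 → each gets rank 5.
Ranks ≤ 3: {1, 2} → 2 values.

2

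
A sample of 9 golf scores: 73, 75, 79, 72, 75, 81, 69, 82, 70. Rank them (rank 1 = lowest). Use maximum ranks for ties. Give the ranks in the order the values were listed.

4, 6, 7, 3, 6, 8, 1, 9, 2

Sorted (ascending): 69, 70, 72, 73, 75, 75, 79, 81, 82
The 2 values of 75 occupy positions 5–6 → each gets rank 6.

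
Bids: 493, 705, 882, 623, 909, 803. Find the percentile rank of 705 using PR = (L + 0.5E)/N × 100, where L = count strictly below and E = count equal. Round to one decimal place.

N = 6.
Strictly below 705: 2. Equal to 705: 1.
PR = (2 + 0.5·1)/6 × 100 = 41.7

41.7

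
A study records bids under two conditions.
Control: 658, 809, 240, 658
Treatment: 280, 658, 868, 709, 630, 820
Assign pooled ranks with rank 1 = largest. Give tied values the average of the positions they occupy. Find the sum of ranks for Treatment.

Sorted (descending): 868, 820, 809, 709, 658, 658, 658, 630, 280, 240
The 3 values of 658 occupy positions 5–7 → average rank 6.
Treatment values → pooled ranks: 280→9, 658→6, 868→1, 709→4, 630→8, 820→2
Rank sum = 9 + 6 + 1 + 4 + 8 + 2 = 30

30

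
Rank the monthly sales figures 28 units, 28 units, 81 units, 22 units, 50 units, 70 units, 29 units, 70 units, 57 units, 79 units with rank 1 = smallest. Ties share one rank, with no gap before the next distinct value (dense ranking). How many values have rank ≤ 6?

Sorted (ascending): 22, 28, 28, 29, 50, 57, 70, 70, 79, 81
The 2 values of 28 share dense rank 2.
The 2 values of 70 share dense rank 6.
Remaining distinct values take the next consecutive integers.
Ranks ≤ 6: {1, 2, 2, 3, 4, 5, 6, 6} → 8 values.

8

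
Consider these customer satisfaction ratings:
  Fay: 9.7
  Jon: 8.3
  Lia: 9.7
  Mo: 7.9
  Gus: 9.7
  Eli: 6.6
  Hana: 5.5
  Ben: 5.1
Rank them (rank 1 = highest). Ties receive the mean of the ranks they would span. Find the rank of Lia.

Sorted (descending): 9.7, 9.7, 9.7, 8.3, 7.9, 6.6, 5.5, 5.1
The 3 values of 9.7 occupy positions 1–3 → average rank 2.
Lia has value 9.7 → rank 2.

2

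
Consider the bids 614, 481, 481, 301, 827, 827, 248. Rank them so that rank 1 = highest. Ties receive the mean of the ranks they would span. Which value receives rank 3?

614

Sorted (descending): 827, 827, 614, 481, 481, 301, 248
The 2 values of 827 occupy positions 1–2 → average rank (1+2)/2 = 1.5.
The 2 values of 481 occupy positions 4–5 → average rank (4+5)/2 = 4.5.
Rank 3 → value 614.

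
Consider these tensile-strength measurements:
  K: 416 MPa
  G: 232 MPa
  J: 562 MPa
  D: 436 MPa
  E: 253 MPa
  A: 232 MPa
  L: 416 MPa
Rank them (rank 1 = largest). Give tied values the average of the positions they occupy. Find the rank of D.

Sorted (descending): 562, 436, 416, 416, 253, 232, 232
The 2 values of 416 occupy positions 3–4 → average rank (3+4)/2 = 3.5.
The 2 values of 232 occupy positions 6–7 → average rank (6+7)/2 = 6.5.
D has value 436 MPa → rank 2.

2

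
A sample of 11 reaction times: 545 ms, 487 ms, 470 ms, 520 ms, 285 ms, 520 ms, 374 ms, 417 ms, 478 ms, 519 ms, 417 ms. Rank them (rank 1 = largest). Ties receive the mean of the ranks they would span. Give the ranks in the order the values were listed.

1, 5, 7, 2.5, 11, 2.5, 10, 8.5, 6, 4, 8.5

Sorted (descending): 545, 520, 520, 519, 487, 478, 470, 417, 417, 374, 285
The 2 values of 520 occupy positions 2–3 → average rank (2+3)/2 = 2.5.
The 2 values of 417 occupy positions 8–9 → average rank (8+9)/2 = 8.5.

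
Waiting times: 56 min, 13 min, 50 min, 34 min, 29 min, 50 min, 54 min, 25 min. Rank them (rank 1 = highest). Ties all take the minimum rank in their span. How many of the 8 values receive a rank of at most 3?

4

Sorted (descending): 56, 54, 50, 50, 34, 29, 25, 13
The 2 values of 50 occupy positions 3–4 → each gets rank 3.
Ranks ≤ 3: {1, 2, 3, 3} → 4 values.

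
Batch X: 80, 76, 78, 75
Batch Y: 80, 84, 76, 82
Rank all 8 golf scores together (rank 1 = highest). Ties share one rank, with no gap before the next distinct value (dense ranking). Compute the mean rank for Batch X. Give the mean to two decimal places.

Sorted (descending): 84, 82, 80, 80, 78, 76, 76, 75
The 2 values of 80 share dense rank 3.
The 2 values of 76 share dense rank 5.
Remaining distinct values take the next consecutive integers.
Batch X values → pooled ranks: 80→3, 76→5, 78→4, 75→6
Mean rank = (3 + 5 + 4 + 6) / 4 = 4.50

4.50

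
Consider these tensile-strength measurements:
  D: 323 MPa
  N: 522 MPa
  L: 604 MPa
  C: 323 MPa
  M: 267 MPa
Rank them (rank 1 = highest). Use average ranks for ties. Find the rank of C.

Sorted (descending): 604, 522, 323, 323, 267
The 2 values of 323 occupy positions 3–4 → average rank (3+4)/2 = 3.5.
C has value 323 MPa → rank 3.5.

3.5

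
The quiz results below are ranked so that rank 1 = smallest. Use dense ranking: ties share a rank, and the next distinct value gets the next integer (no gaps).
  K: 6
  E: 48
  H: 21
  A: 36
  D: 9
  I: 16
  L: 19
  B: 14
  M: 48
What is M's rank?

8

Sorted (ascending): 6, 9, 14, 16, 19, 21, 36, 48, 48
The 2 values of 48 share dense rank 8.
Remaining distinct values take the next consecutive integers.
M has value 48 → rank 8.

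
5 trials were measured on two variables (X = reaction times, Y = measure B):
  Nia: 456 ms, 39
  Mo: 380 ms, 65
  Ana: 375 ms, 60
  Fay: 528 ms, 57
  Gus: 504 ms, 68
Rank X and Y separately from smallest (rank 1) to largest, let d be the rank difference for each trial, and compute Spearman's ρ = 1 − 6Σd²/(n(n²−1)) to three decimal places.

-0.100

Ranks of variable 1: 3, 2, 1, 5, 4
Ranks of variable 2: 1, 4, 3, 2, 5
d = r₁ − r₂: 2, -2, -2, 3, -1
d²: 4, 4, 4, 9, 1; Σd² = 22
ρ = 1 − 6·22/(5·24) = 1 − 132/120 = -0.100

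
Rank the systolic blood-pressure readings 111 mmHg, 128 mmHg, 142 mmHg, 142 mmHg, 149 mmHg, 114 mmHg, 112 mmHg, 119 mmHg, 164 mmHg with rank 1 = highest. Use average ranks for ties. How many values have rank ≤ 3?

2

Sorted (descending): 164, 149, 142, 142, 128, 119, 114, 112, 111
The 2 values of 142 occupy positions 3–4 → average rank (3+4)/2 = 3.5.
Ranks ≤ 3: {1, 2} → 2 values.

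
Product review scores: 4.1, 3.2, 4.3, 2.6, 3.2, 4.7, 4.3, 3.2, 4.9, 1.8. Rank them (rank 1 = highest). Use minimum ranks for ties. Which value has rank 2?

Sorted (descending): 4.9, 4.7, 4.3, 4.3, 4.1, 3.2, 3.2, 3.2, 2.6, 1.8
The 2 values of 4.3 occupy positions 3–4 → each gets rank 3.
The 3 values of 3.2 occupy positions 6–8 → each gets rank 6.
Rank 2 → value 4.7.

4.7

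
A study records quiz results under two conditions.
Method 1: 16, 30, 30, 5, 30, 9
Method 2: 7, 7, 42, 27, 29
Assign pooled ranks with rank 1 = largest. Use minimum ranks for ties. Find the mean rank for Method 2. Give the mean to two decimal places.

6.00

Sorted (descending): 42, 30, 30, 30, 29, 27, 16, 9, 7, 7, 5
The 3 values of 30 occupy positions 2–4 → each gets rank 2.
The 2 values of 7 occupy positions 9–10 → each gets rank 9.
Method 2 values → pooled ranks: 7→9, 7→9, 42→1, 27→6, 29→5
Mean rank = (9 + 9 + 1 + 6 + 5) / 5 = 6.00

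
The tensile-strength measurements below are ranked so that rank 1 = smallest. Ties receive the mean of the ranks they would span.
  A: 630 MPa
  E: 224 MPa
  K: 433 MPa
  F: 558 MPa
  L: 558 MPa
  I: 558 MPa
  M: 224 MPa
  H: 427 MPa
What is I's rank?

Sorted (ascending): 224, 224, 427, 433, 558, 558, 558, 630
The 2 values of 224 occupy positions 1–2 → average rank (1+2)/2 = 1.5.
The 3 values of 558 occupy positions 5–7 → average rank 6.
I has value 558 MPa → rank 6.

6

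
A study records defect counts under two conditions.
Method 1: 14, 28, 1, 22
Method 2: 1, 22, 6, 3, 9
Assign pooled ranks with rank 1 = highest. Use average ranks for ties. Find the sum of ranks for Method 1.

Sorted (descending): 28, 22, 22, 14, 9, 6, 3, 1, 1
The 2 values of 22 occupy positions 2–3 → average rank (2+3)/2 = 2.5.
The 2 values of 1 occupy positions 8–9 → average rank (8+9)/2 = 8.5.
Method 1 values → pooled ranks: 14→4, 28→1, 1→8.5, 22→2.5
Rank sum = 4 + 1 + 8.5 + 2.5 = 16

16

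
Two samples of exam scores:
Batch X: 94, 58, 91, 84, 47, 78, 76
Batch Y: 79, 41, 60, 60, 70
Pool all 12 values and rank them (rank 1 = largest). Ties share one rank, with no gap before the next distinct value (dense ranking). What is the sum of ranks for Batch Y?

38

Sorted (descending): 94, 91, 84, 79, 78, 76, 70, 60, 60, 58, 47, 41
The 2 values of 60 share dense rank 8.
Remaining distinct values take the next consecutive integers.
Batch Y values → pooled ranks: 79→4, 41→11, 60→8, 60→8, 70→7
Rank sum = 4 + 11 + 8 + 8 + 7 = 38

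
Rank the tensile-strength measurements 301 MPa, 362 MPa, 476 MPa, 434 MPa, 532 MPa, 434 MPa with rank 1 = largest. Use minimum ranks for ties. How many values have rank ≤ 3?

4

Sorted (descending): 532, 476, 434, 434, 362, 301
The 2 values of 434 occupy positions 3–4 → each gets rank 3.
Ranks ≤ 3: {1, 2, 3, 3} → 4 values.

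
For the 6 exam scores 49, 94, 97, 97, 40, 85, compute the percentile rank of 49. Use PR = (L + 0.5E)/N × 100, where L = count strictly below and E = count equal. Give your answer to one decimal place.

N = 6.
Strictly below 49: 1. Equal to 49: 1.
PR = (1 + 0.5·1)/6 × 100 = 25.0

25.0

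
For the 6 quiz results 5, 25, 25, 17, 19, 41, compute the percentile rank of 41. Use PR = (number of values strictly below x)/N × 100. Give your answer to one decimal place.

N = 6.
Strictly below 41: 5. Equal to 41: 1.
PR = 5/6 × 100 = 83.3

83.3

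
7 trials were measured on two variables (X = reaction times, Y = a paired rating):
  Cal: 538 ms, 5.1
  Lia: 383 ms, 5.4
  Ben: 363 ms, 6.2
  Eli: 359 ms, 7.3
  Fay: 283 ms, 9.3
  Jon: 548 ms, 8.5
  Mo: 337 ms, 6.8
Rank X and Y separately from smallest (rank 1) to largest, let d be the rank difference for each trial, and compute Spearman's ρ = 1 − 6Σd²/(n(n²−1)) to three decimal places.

-0.429

Ranks of variable 1: 6, 5, 4, 3, 1, 7, 2
Ranks of variable 2: 1, 2, 3, 5, 7, 6, 4
d = r₁ − r₂: 5, 3, 1, -2, -6, 1, -2
d²: 25, 9, 1, 4, 36, 1, 4; Σd² = 80
ρ = 1 − 6·80/(7·48) = 1 − 480/336 = -0.429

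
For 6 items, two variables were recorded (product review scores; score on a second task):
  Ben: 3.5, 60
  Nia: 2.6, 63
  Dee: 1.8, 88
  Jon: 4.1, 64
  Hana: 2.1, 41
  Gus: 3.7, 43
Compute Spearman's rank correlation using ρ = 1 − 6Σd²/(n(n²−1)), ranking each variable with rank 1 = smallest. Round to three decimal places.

Ranks of variable 1: 4, 3, 1, 6, 2, 5
Ranks of variable 2: 3, 4, 6, 5, 1, 2
d = r₁ − r₂: 1, -1, -5, 1, 1, 3
d²: 1, 1, 25, 1, 1, 9; Σd² = 38
ρ = 1 − 6·38/(6·35) = 1 − 228/210 = -0.086

-0.086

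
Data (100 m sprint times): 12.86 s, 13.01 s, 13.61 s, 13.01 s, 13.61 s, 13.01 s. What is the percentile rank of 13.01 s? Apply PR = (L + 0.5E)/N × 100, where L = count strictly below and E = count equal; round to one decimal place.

41.7

N = 6.
Strictly below 13.01: 1. Equal to 13.01: 3.
PR = (1 + 0.5·3)/6 × 100 = 41.7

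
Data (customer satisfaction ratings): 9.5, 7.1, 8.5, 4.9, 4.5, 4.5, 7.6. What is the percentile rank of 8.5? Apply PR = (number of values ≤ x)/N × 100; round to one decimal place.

85.7

N = 7.
Strictly below 8.5: 5. Equal to 8.5: 1.
PR = 6/7 × 100 = 85.7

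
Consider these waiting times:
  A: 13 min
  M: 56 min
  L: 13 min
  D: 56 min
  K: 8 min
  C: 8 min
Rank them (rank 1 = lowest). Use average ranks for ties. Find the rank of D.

5.5

Sorted (ascending): 8, 8, 13, 13, 56, 56
The 2 values of 8 occupy positions 1–2 → average rank (1+2)/2 = 1.5.
The 2 values of 13 occupy positions 3–4 → average rank (3+4)/2 = 3.5.
The 2 values of 56 occupy positions 5–6 → average rank (5+6)/2 = 5.5.
D has value 56 min → rank 5.5.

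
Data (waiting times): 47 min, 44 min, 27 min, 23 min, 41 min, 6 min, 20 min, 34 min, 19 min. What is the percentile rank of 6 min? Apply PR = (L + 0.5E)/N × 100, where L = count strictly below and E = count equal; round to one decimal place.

N = 9.
Strictly below 6: 0. Equal to 6: 1.
PR = (0 + 0.5·1)/9 × 100 = 5.6

5.6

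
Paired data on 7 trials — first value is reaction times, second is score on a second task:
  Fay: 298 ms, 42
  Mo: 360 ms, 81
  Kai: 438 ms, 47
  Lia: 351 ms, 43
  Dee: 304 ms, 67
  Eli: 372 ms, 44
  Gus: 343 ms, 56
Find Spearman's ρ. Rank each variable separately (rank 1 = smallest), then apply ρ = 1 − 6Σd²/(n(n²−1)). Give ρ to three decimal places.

Ranks of variable 1: 1, 5, 7, 4, 2, 6, 3
Ranks of variable 2: 1, 7, 4, 2, 6, 3, 5
d = r₁ − r₂: 0, -2, 3, 2, -4, 3, -2
d²: 0, 4, 9, 4, 16, 9, 4; Σd² = 46
ρ = 1 − 6·46/(7·48) = 1 − 276/336 = 0.179

0.179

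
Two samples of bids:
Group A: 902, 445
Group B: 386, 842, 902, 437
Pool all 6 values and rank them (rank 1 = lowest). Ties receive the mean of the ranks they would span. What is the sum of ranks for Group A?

Sorted (ascending): 386, 437, 445, 842, 902, 902
The 2 values of 902 occupy positions 5–6 → average rank (5+6)/2 = 5.5.
Group A values → pooled ranks: 902→5.5, 445→3
Rank sum = 5.5 + 3 = 8.5

8.5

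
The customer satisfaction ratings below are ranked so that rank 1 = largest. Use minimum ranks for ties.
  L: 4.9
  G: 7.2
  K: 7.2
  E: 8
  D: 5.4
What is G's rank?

Sorted (descending): 8, 7.2, 7.2, 5.4, 4.9
The 2 values of 7.2 occupy positions 2–3 → each gets rank 2.
G has value 7.2 → rank 2.

2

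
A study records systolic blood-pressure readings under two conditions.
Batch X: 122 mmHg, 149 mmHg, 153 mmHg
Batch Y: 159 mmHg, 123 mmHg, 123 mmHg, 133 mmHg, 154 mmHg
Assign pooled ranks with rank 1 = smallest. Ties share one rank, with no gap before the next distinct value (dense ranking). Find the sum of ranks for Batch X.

10

Sorted (ascending): 122, 123, 123, 133, 149, 153, 154, 159
The 2 values of 123 share dense rank 2.
Remaining distinct values take the next consecutive integers.
Batch X values → pooled ranks: 122→1, 149→4, 153→5
Rank sum = 1 + 4 + 5 = 10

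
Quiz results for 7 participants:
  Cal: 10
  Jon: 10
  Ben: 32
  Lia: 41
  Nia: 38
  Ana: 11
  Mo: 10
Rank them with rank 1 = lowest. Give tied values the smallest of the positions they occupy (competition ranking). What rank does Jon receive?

Sorted (ascending): 10, 10, 10, 11, 32, 38, 41
The 3 values of 10 occupy positions 1–3 → each gets rank 1.
Jon has value 10 → rank 1.

1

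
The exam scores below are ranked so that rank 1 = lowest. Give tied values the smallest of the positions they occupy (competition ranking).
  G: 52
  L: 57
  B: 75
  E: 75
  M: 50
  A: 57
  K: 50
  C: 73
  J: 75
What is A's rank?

4

Sorted (ascending): 50, 50, 52, 57, 57, 73, 75, 75, 75
The 2 values of 50 occupy positions 1–2 → each gets rank 1.
The 2 values of 57 occupy positions 4–5 → each gets rank 4.
The 3 values of 75 occupy positions 7–9 → each gets rank 7.
A has value 57 → rank 4.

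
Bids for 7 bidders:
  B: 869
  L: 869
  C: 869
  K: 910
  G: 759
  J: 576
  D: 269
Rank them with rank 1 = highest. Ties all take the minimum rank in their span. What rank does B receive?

Sorted (descending): 910, 869, 869, 869, 759, 576, 269
The 3 values of 869 occupy positions 2–4 → each gets rank 2.
B has value 869 → rank 2.

2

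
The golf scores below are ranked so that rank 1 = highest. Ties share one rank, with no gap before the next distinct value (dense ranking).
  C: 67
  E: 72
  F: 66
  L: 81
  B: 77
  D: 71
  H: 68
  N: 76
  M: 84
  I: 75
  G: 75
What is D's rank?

7

Sorted (descending): 84, 81, 77, 76, 75, 75, 72, 71, 68, 67, 66
The 2 values of 75 share dense rank 5.
Remaining distinct values take the next consecutive integers.
D has value 71 → rank 7.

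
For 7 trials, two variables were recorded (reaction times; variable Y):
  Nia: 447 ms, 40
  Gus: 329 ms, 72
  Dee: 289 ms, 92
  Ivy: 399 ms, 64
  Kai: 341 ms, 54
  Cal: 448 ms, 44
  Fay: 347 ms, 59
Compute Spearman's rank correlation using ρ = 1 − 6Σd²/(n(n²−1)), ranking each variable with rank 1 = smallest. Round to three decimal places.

Ranks of variable 1: 6, 2, 1, 5, 3, 7, 4
Ranks of variable 2: 1, 6, 7, 5, 3, 2, 4
d = r₁ − r₂: 5, -4, -6, 0, 0, 5, 0
d²: 25, 16, 36, 0, 0, 25, 0; Σd² = 102
ρ = 1 − 6·102/(7·48) = 1 − 612/336 = -0.821

-0.821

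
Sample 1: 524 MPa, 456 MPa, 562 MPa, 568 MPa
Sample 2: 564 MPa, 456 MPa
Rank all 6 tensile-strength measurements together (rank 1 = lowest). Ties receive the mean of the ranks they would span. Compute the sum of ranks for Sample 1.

14.5

Sorted (ascending): 456, 456, 524, 562, 564, 568
The 2 values of 456 occupy positions 1–2 → average rank (1+2)/2 = 1.5.
Sample 1 values → pooled ranks: 524→3, 456→1.5, 562→4, 568→6
Rank sum = 3 + 1.5 + 4 + 6 = 14.5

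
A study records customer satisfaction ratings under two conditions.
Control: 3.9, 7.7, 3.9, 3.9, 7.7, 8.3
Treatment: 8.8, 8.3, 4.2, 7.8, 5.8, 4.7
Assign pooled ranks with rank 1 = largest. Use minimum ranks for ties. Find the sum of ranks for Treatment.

Sorted (descending): 8.8, 8.3, 8.3, 7.8, 7.7, 7.7, 5.8, 4.7, 4.2, 3.9, 3.9, 3.9
The 2 values of 8.3 occupy positions 2–3 → each gets rank 2.
The 2 values of 7.7 occupy positions 5–6 → each gets rank 5.
The 3 values of 3.9 occupy positions 10–12 → each gets rank 10.
Treatment values → pooled ranks: 8.8→1, 8.3→2, 4.2→9, 7.8→4, 5.8→7, 4.7→8
Rank sum = 1 + 2 + 9 + 4 + 7 + 8 = 31

31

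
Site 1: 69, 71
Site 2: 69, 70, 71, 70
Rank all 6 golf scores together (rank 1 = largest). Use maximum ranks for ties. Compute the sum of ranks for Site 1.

Sorted (descending): 71, 71, 70, 70, 69, 69
The 2 values of 71 occupy positions 1–2 → each gets rank 2.
The 2 values of 70 occupy positions 3–4 → each gets rank 4.
The 2 values of 69 occupy positions 5–6 → each gets rank 6.
Site 1 values → pooled ranks: 69→6, 71→2
Rank sum = 6 + 2 = 8

8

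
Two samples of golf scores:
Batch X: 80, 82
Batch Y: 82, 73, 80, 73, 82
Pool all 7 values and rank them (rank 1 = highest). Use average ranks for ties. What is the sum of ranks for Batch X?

6.5

Sorted (descending): 82, 82, 82, 80, 80, 73, 73
The 3 values of 82 occupy positions 1–3 → average rank 2.
The 2 values of 80 occupy positions 4–5 → average rank (4+5)/2 = 4.5.
The 2 values of 73 occupy positions 6–7 → average rank (6+7)/2 = 6.5.
Batch X values → pooled ranks: 80→4.5, 82→2
Rank sum = 4.5 + 2 = 6.5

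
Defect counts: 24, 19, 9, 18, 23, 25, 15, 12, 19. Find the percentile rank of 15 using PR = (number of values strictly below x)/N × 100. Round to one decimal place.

N = 9.
Strictly below 15: 2. Equal to 15: 1.
PR = 2/9 × 100 = 22.2

22.2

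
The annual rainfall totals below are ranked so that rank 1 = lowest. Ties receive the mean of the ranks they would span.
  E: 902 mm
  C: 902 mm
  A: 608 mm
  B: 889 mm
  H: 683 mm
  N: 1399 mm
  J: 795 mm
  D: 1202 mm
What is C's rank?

5.5

Sorted (ascending): 608, 683, 795, 889, 902, 902, 1202, 1399
The 2 values of 902 occupy positions 5–6 → average rank (5+6)/2 = 5.5.
C has value 902 mm → rank 5.5.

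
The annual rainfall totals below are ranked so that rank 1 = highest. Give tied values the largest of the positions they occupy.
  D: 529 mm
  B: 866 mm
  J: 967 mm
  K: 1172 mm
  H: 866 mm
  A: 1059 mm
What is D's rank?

Sorted (descending): 1172, 1059, 967, 866, 866, 529
The 2 values of 866 occupy positions 4–5 → each gets rank 5.
D has value 529 mm → rank 6.

6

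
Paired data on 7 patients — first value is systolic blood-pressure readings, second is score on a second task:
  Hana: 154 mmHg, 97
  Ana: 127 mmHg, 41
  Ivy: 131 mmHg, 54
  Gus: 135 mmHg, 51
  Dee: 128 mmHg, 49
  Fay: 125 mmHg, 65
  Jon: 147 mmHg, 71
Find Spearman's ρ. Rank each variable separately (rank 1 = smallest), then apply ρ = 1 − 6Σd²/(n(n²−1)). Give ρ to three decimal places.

Ranks of variable 1: 7, 2, 4, 5, 3, 1, 6
Ranks of variable 2: 7, 1, 4, 3, 2, 5, 6
d = r₁ − r₂: 0, 1, 0, 2, 1, -4, 0
d²: 0, 1, 0, 4, 1, 16, 0; Σd² = 22
ρ = 1 − 6·22/(7·48) = 1 − 132/336 = 0.607

0.607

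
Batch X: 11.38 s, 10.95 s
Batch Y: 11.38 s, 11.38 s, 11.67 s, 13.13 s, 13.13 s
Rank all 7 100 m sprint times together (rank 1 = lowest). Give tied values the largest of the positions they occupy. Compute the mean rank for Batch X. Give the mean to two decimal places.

2.50

Sorted (ascending): 10.95, 11.38, 11.38, 11.38, 11.67, 13.13, 13.13
The 3 values of 11.38 occupy positions 2–4 → each gets rank 4.
The 2 values of 13.13 occupy positions 6–7 → each gets rank 7.
Batch X values → pooled ranks: 11.38→4, 10.95→1
Mean rank = (4 + 1) / 2 = 2.50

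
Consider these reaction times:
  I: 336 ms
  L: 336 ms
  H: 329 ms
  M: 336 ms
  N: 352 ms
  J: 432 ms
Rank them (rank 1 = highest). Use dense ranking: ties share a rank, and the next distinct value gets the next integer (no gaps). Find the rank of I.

3

Sorted (descending): 432, 352, 336, 336, 336, 329
The 3 values of 336 share dense rank 3.
Remaining distinct values take the next consecutive integers.
I has value 336 ms → rank 3.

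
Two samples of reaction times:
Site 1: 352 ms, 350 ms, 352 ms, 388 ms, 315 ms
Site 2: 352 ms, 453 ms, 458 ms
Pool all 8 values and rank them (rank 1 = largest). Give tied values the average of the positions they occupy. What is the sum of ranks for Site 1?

Sorted (descending): 458, 453, 388, 352, 352, 352, 350, 315
The 3 values of 352 occupy positions 4–6 → average rank 5.
Site 1 values → pooled ranks: 352→5, 350→7, 352→5, 388→3, 315→8
Rank sum = 5 + 7 + 5 + 3 + 8 = 28

28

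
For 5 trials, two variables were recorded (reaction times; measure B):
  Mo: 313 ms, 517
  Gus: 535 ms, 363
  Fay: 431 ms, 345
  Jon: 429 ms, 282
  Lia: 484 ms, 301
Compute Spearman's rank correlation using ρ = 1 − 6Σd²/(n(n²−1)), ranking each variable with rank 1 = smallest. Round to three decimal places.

Ranks of variable 1: 1, 5, 3, 2, 4
Ranks of variable 2: 5, 4, 3, 1, 2
d = r₁ − r₂: -4, 1, 0, 1, 2
d²: 16, 1, 0, 1, 4; Σd² = 22
ρ = 1 − 6·22/(5·24) = 1 − 132/120 = -0.100

-0.100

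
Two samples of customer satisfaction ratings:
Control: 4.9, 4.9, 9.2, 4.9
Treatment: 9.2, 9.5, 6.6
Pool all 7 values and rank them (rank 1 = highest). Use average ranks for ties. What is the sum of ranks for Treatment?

7.5

Sorted (descending): 9.5, 9.2, 9.2, 6.6, 4.9, 4.9, 4.9
The 2 values of 9.2 occupy positions 2–3 → average rank (2+3)/2 = 2.5.
The 3 values of 4.9 occupy positions 5–7 → average rank 6.
Treatment values → pooled ranks: 9.2→2.5, 9.5→1, 6.6→4
Rank sum = 2.5 + 1 + 4 = 7.5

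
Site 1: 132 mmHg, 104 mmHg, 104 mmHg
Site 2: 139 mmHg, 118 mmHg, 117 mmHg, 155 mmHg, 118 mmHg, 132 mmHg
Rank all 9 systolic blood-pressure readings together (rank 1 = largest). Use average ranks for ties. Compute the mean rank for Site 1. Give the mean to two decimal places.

Sorted (descending): 155, 139, 132, 132, 118, 118, 117, 104, 104
The 2 values of 132 occupy positions 3–4 → average rank (3+4)/2 = 3.5.
The 2 values of 118 occupy positions 5–6 → average rank (5+6)/2 = 5.5.
The 2 values of 104 occupy positions 8–9 → average rank (8+9)/2 = 8.5.
Site 1 values → pooled ranks: 132→3.5, 104→8.5, 104→8.5
Mean rank = (3.5 + 8.5 + 8.5) / 3 = 6.83

6.83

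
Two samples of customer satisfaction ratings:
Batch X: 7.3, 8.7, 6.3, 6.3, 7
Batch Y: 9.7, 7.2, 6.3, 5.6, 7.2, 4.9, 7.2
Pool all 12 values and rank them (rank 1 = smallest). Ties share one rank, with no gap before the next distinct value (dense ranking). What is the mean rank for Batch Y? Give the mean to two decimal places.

4.14

Sorted (ascending): 4.9, 5.6, 6.3, 6.3, 6.3, 7, 7.2, 7.2, 7.2, 7.3, 8.7, 9.7
The 3 values of 6.3 share dense rank 3.
The 3 values of 7.2 share dense rank 5.
Remaining distinct values take the next consecutive integers.
Batch Y values → pooled ranks: 9.7→8, 7.2→5, 6.3→3, 5.6→2, 7.2→5, 4.9→1, 7.2→5
Mean rank = (8 + 5 + 3 + 2 + 5 + 1 + 5) / 7 = 4.14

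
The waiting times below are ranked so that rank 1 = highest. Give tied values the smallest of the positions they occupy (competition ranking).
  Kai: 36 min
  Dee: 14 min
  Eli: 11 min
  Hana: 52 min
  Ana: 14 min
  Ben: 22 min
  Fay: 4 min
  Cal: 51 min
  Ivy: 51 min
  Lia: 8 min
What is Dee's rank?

6

Sorted (descending): 52, 51, 51, 36, 22, 14, 14, 11, 8, 4
The 2 values of 51 occupy positions 2–3 → each gets rank 2.
The 2 values of 14 occupy positions 6–7 → each gets rank 6.
Dee has value 14 min → rank 6.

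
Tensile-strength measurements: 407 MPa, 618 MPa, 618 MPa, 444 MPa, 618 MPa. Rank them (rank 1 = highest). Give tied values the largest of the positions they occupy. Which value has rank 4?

Sorted (descending): 618, 618, 618, 444, 407
The 3 values of 618 occupy positions 1–3 → each gets rank 3.
Rank 4 → value 444.

444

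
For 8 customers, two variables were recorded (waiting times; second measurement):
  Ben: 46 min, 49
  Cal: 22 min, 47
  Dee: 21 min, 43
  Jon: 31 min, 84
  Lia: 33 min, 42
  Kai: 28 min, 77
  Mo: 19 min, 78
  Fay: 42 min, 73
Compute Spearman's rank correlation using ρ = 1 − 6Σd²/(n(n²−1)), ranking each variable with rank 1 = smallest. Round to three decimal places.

Ranks of variable 1: 8, 3, 2, 5, 6, 4, 1, 7
Ranks of variable 2: 4, 3, 2, 8, 1, 6, 7, 5
d = r₁ − r₂: 4, 0, 0, -3, 5, -2, -6, 2
d²: 16, 0, 0, 9, 25, 4, 36, 4; Σd² = 94
ρ = 1 − 6·94/(8·63) = 1 − 564/504 = -0.119

-0.119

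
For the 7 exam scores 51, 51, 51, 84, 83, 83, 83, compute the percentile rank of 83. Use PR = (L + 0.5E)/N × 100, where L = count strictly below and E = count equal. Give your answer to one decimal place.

N = 7.
Strictly below 83: 3. Equal to 83: 3.
PR = (3 + 0.5·3)/7 × 100 = 64.3

64.3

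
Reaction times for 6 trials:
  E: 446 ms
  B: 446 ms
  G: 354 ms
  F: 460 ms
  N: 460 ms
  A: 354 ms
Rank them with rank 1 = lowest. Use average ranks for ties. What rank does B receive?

Sorted (ascending): 354, 354, 446, 446, 460, 460
The 2 values of 354 occupy positions 1–2 → average rank (1+2)/2 = 1.5.
The 2 values of 446 occupy positions 3–4 → average rank (3+4)/2 = 3.5.
The 2 values of 460 occupy positions 5–6 → average rank (5+6)/2 = 5.5.
B has value 446 ms → rank 3.5.

3.5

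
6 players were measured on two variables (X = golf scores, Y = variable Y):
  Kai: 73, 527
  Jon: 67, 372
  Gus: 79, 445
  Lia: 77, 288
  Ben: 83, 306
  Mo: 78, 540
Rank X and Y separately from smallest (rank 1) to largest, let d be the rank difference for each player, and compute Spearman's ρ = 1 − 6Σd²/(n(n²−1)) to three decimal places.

-0.086

Ranks of variable 1: 2, 1, 5, 3, 6, 4
Ranks of variable 2: 5, 3, 4, 1, 2, 6
d = r₁ − r₂: -3, -2, 1, 2, 4, -2
d²: 9, 4, 1, 4, 16, 4; Σd² = 38
ρ = 1 − 6·38/(6·35) = 1 − 228/210 = -0.086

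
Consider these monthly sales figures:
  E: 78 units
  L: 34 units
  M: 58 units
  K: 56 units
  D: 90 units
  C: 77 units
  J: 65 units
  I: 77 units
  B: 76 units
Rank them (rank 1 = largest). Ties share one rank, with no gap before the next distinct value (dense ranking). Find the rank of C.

Sorted (descending): 90, 78, 77, 77, 76, 65, 58, 56, 34
The 2 values of 77 share dense rank 3.
Remaining distinct values take the next consecutive integers.
C has value 77 units → rank 3.

3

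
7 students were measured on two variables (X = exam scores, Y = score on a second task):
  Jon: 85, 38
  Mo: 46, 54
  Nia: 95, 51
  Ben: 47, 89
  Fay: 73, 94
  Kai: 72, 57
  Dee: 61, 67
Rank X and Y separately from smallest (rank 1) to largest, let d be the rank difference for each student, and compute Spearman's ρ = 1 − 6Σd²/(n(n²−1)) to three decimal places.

-0.393

Ranks of variable 1: 6, 1, 7, 2, 5, 4, 3
Ranks of variable 2: 1, 3, 2, 6, 7, 4, 5
d = r₁ − r₂: 5, -2, 5, -4, -2, 0, -2
d²: 25, 4, 25, 16, 4, 0, 4; Σd² = 78
ρ = 1 − 6·78/(7·48) = 1 − 468/336 = -0.393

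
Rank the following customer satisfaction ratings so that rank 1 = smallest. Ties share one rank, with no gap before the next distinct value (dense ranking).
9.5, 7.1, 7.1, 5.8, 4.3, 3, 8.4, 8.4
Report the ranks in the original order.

Sorted (ascending): 3, 4.3, 5.8, 7.1, 7.1, 8.4, 8.4, 9.5
The 2 values of 7.1 share dense rank 4.
The 2 values of 8.4 share dense rank 5.
Remaining distinct values take the next consecutive integers.

6, 4, 4, 3, 2, 1, 5, 5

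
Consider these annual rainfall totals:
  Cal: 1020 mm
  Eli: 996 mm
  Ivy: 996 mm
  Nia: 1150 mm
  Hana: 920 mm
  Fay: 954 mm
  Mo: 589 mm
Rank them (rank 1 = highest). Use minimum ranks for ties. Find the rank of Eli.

Sorted (descending): 1150, 1020, 996, 996, 954, 920, 589
The 2 values of 996 occupy positions 3–4 → each gets rank 3.
Eli has value 996 mm → rank 3.

3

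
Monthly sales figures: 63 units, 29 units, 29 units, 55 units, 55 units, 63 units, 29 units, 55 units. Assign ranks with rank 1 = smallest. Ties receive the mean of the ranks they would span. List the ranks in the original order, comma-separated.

7.5, 2, 2, 5, 5, 7.5, 2, 5

Sorted (ascending): 29, 29, 29, 55, 55, 55, 63, 63
The 3 values of 29 occupy positions 1–3 → average rank 2.
The 3 values of 55 occupy positions 4–6 → average rank 5.
The 2 values of 63 occupy positions 7–8 → average rank (7+8)/2 = 7.5.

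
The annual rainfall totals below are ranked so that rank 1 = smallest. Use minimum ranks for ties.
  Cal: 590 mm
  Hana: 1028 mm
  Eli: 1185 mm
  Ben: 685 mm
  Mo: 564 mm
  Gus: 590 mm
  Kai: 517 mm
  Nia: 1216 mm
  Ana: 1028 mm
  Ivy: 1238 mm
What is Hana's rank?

6

Sorted (ascending): 517, 564, 590, 590, 685, 1028, 1028, 1185, 1216, 1238
The 2 values of 590 occupy positions 3–4 → each gets rank 3.
The 2 values of 1028 occupy positions 6–7 → each gets rank 6.
Hana has value 1028 mm → rank 6.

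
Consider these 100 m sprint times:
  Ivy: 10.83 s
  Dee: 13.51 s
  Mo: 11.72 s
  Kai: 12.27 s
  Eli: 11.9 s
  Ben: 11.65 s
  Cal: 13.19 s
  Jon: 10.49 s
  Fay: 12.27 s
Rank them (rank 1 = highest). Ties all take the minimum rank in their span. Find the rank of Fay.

3

Sorted (descending): 13.51, 13.19, 12.27, 12.27, 11.9, 11.72, 11.65, 10.83, 10.49
The 2 values of 12.27 occupy positions 3–4 → each gets rank 3.
Fay has value 12.27 s → rank 3.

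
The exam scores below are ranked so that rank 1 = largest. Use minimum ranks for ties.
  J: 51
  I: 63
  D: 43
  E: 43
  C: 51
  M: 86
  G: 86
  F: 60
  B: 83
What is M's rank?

Sorted (descending): 86, 86, 83, 63, 60, 51, 51, 43, 43
The 2 values of 86 occupy positions 1–2 → each gets rank 1.
The 2 values of 51 occupy positions 6–7 → each gets rank 6.
The 2 values of 43 occupy positions 8–9 → each gets rank 8.
M has value 86 → rank 1.

1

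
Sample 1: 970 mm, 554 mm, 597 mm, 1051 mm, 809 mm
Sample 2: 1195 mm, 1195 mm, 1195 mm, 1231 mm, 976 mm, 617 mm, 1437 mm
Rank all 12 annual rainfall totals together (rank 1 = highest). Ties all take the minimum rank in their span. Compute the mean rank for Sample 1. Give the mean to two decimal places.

Sorted (descending): 1437, 1231, 1195, 1195, 1195, 1051, 976, 970, 809, 617, 597, 554
The 3 values of 1195 occupy positions 3–5 → each gets rank 3.
Sample 1 values → pooled ranks: 970→8, 554→12, 597→11, 1051→6, 809→9
Mean rank = (8 + 12 + 11 + 6 + 9) / 5 = 9.20

9.20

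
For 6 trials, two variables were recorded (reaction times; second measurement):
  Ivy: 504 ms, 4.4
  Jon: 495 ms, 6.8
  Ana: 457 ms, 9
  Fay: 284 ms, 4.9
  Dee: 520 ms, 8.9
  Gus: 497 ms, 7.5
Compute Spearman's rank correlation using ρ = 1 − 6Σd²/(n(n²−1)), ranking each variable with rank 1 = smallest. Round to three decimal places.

0.029

Ranks of variable 1: 5, 3, 2, 1, 6, 4
Ranks of variable 2: 1, 3, 6, 2, 5, 4
d = r₁ − r₂: 4, 0, -4, -1, 1, 0
d²: 16, 0, 16, 1, 1, 0; Σd² = 34
ρ = 1 − 6·34/(6·35) = 1 − 204/210 = 0.029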